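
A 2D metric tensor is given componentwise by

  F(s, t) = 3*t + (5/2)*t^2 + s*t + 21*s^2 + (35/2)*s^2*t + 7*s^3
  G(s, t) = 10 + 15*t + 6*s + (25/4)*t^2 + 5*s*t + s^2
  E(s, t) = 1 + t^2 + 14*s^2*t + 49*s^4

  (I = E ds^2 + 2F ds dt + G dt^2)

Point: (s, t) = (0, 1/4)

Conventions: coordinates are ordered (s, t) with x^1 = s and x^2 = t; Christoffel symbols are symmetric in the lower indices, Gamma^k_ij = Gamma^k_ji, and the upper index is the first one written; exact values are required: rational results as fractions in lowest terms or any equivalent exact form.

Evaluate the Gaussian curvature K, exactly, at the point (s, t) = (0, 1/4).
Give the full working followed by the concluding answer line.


E = 17/16, F = 29/32, G = 905/64, EG - F^2 = 909/64 at the point
E_s = 0, E_t = 1/2, F_s = 1/4, F_t = 17/4, G_s = 29/4, G_t = 145/8
E_tt = 2, F_st = 1, G_ss = 2
The intrinsic route: Brioschi's K = (det M1 - det M2)/(EG - F^2)^2.
M1 = [[-E_tt/2 + F_st - G_ss/2, E_s/2, F_s - E_t/2], [F_t - G_s/2, E, F], [G_t/2, F, G]] = [[-1, 0, 0], [5/8, 17/16, 29/32], [145/16, 29/32, 905/64]]; det M1 = -909/64
M2 = [[0, E_t/2, G_s/2], [E_t/2, E, F], [G_s/2, F, G]] = [[0, 1/4, 29/8], [1/4, 17/16, 29/32], [29/8, 29/32, 905/64]]; det M2 = -845/64
det M1 - det M2 = -1; K = -1 / (909/64)^2 = -4096/826281

Answer: K = -4096/826281


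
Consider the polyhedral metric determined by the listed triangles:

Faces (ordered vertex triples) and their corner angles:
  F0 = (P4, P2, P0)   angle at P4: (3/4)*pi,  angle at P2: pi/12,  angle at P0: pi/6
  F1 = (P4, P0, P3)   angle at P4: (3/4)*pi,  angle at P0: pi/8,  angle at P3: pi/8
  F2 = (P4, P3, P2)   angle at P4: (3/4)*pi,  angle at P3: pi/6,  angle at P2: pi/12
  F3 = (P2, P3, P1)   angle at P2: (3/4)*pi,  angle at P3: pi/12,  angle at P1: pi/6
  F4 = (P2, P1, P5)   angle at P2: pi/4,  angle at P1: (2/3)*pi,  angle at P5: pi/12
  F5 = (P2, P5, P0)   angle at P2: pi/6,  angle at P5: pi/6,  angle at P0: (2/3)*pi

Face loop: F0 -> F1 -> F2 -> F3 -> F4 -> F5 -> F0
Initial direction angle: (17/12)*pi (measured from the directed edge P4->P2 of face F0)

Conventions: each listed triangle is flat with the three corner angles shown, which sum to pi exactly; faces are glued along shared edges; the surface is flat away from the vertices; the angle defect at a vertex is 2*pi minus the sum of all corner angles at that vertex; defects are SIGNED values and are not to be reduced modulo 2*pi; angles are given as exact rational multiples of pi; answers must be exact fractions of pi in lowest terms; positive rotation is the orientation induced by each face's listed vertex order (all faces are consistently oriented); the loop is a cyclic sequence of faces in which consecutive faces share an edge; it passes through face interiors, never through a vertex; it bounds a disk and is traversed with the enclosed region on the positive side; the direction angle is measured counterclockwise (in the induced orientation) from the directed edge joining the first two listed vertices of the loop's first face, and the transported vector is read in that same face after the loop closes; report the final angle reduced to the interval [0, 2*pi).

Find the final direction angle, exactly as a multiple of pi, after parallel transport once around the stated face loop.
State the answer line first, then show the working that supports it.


Answer: final direction angle = (11/6)*pi

enclosed vertex P2: corner angles sum to (4/3)*pi, defect = 2*pi - (4/3)*pi = (2/3)*pi
enclosed vertex P4: corner angles sum to (9/4)*pi, defect = 2*pi - (9/4)*pi = -pi/4
holonomy = initial angle + sum of enclosed defects (mod 2*pi), positive in the induced orientation
final angle = (17/12)*pi + (5/12)*pi = (11/6)*pi (mod 2*pi)


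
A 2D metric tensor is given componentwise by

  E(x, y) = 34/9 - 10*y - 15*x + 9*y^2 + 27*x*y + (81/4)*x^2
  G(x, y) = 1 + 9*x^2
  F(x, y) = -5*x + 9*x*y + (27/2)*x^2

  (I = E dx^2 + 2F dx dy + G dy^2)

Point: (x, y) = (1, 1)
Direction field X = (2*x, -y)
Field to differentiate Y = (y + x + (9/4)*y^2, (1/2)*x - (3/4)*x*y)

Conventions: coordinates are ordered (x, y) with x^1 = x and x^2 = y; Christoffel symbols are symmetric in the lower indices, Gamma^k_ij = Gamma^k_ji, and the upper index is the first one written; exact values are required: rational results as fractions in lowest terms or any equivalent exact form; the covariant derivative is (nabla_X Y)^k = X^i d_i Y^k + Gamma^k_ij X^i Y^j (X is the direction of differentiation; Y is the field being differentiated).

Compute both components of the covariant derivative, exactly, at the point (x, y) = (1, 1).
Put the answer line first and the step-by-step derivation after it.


Answer: (nabla_X Y)^x = -203/634, (nabla_X Y)^y = 11953/6340

E = 1261/36, F = 35/2, G = 10 at the point
E_x = 105/2, E_y = 35, F_x = 31, F_y = 9, G_x = 18, G_y = 0
EG - F^2 = 1585/36;  g^inv = (36/1585) * [[10, -35/2], [-35/2, 1261/36]]
first-kind symbols [ij,l] = (1/2)(d_i g_jl + d_j g_il - d_l g_ij): [xx,x] = E_x/2 = 105/4, [xx,y] = F_x - E_y/2 = 27/2, [xy,x] = E_y/2 = 35/2, [xy,y] = G_x/2 = 9, [yy,x] = F_y - G_x/2 = 0, [yy,y] = G_y/2 = 0
Gamma^x_ij = (G*[ij,x] - F*[ij,y])/(EG - F^2), Gamma^y_ij = (E*[ij,y] - F*[ij,x])/(EG - F^2)
Gamma_xxx = 189/317, Gamma_xxy = 126/317, Gamma_xyy = 0, Gamma_yxx = 486/1585, Gamma_yxy = 324/1585, Gamma_yyy = 0
X = (2, -1), Y = (17/4, -1/4) at the point


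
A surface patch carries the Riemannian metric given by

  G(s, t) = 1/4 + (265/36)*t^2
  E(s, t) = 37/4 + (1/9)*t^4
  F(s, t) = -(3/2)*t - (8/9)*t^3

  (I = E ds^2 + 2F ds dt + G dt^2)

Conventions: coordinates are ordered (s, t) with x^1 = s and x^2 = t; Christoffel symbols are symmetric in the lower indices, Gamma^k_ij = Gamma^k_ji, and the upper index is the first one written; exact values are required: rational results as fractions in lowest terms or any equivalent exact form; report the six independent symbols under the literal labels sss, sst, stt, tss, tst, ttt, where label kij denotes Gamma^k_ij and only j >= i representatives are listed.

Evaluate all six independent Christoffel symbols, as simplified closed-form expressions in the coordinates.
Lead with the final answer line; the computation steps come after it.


Answer: Gamma_sss = (-256*t^6 - 432*t^4)/(36*t^6 - 3420*t^4 + 85329*t^2 + 2997), Gamma_sst = (2120*t^5 + 72*t^3)/(36*t^6 - 3420*t^4 + 85329*t^2 + 2997), Gamma_stt = (-16960*t^4 - 864*t^2 - 486)/(36*t^6 - 3420*t^4 + 85329*t^2 + 2997), Gamma_tss = (-32*t^7 - 2664*t^3)/(36*t^6 - 3420*t^4 + 85329*t^2 + 2997), Gamma_tst = (256*t^6 + 432*t^4)/(36*t^6 - 3420*t^4 + 85329*t^2 + 2997), Gamma_ttt = (-2012*t^5 - 6912*t^3 + 85329*t)/(36*t^6 - 3420*t^4 + 85329*t^2 + 2997)

E = 37/4 + (1/9)*t^4; F = -(3/2)*t - (8/9)*t^3; G = 1/4 + (265/36)*t^2
Gamma^k_ij = (1/2) g^{kl} (d_i g_jl + d_j g_il - d_l g_ij), with g^inv = (1/(EG-F^2)) [[G, -F], [-F, E]]
first partials: E_s = 0, E_t = (4/9)*t^3, F_s = 0, F_t = -3/2 - (8/3)*t^2, G_s = 0, G_t = (265/18)*t
D = EG - F^2 = 37/16 + (9481/144)*t^2 - (95/36)*t^4 + (1/36)*t^6
expanded: Gamma^s_ss = (G E_s - 2F F_s + F E_t)/(2D), Gamma^s_st = (G E_t - F G_s)/(2D), Gamma^s_tt = (2G F_t - G G_s - F G_t)/(2D), Gamma^t_ss = (2E F_s - E E_t - F E_s)/(2D), Gamma^t_st = (E G_s - F E_t)/(2D), Gamma^t_tt = (E G_t - 2F F_t + F G_s)/(2D); substitute and cancel common factors


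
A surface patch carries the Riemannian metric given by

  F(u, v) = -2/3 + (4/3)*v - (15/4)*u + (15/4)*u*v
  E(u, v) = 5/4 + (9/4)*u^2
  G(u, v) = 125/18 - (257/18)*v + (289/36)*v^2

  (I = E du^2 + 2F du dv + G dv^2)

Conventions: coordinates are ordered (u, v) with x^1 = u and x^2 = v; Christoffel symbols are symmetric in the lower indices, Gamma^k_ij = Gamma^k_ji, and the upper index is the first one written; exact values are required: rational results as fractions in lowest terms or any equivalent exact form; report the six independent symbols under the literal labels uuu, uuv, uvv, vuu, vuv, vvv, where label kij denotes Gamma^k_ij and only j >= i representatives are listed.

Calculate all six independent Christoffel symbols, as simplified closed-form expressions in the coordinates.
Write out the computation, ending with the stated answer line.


E = 5/4 + (9/4)*u^2; F = -2/3 + (4/3)*v - (15/4)*u + (15/4)*u*v; G = 125/18 - (257/18)*v + (289/36)*v^2
Gamma^k_ij = (1/2) g^{kl} (d_i g_jl + d_j g_il - d_l g_ij), with g^inv = (1/(EG-F^2)) [[G, -F], [-F, E]]
first partials: E_u = (9/2)*u, E_v = 0, F_u = -15/4 + (15/4)*v, F_v = 4/3 + (15/4)*u, G_u = 0, G_v = -257/18 + (289/18)*v
D = EG - F^2 = 593/72 - (1157/72)*v - 5*u + (1189/144)*v^2 + 15*u*v + (25/16)*u^2 - 10*u*v^2 - 4*u^2*v + 4*u^2*v^2
expanded: Gamma^u_uu = (G E_u - 2F F_u + F E_v)/(2D), Gamma^u_uv = (G E_v - F G_u)/(2D), Gamma^u_vv = (2G F_v - G G_u - F G_v)/(2D), Gamma^v_uu = (2E F_u - E E_v - F E_u)/(2D), Gamma^v_uv = (E G_u - F E_v)/(2D), Gamma^v_vv = (E G_v - 2F F_v + F G_u)/(2D); substitute and cancel common factors

Answer: Gamma_uuu = (576*u*v^2 - 576*u*v + 225*u - 720*v^2 + 1080*v - 360)/(576*u^2*v^2 - 576*u^2*v + 225*u^2 - 1440*u*v^2 + 2160*u*v - 720*u + 1189*v^2 - 2314*v + 1186), Gamma_uuv = 0, Gamma_uvv = (480*u*v - 105*u - 600*v + 648)/(576*u^2*v^2 - 576*u^2*v + 225*u^2 - 1440*u*v^2 + 2160*u*v - 720*u + 1189*v^2 - 2314*v + 1186), Gamma_vuu = (-432*u*v + 216*u + 675*v - 675)/(576*u^2*v^2 - 576*u^2*v + 225*u^2 - 1440*u*v^2 + 2160*u*v - 720*u + 1189*v^2 - 2314*v + 1186), Gamma_vuv = 0, Gamma_vvv = (576*u^2*v - 288*u^2 - 1440*u*v + 1080*u + 1189*v - 1157)/(576*u^2*v^2 - 576*u^2*v + 225*u^2 - 1440*u*v^2 + 2160*u*v - 720*u + 1189*v^2 - 2314*v + 1186)


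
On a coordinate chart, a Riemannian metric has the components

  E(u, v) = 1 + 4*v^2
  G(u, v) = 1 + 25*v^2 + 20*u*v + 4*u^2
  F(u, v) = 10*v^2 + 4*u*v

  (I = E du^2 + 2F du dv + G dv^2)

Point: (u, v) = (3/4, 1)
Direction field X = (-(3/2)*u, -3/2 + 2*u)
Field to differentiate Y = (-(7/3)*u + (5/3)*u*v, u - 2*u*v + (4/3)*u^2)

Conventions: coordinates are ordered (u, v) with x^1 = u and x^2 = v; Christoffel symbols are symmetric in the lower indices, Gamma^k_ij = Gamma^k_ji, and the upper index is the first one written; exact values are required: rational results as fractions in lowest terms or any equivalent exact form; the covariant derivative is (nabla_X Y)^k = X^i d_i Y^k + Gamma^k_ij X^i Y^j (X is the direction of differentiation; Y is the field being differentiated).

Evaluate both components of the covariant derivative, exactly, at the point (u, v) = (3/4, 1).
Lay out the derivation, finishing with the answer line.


E = 5, F = 13, G = 173/4 at the point
E_u = 0, E_v = 8, F_u = 4, F_v = 23, G_u = 26, G_v = 65
EG - F^2 = 189/4;  g^inv = (4/189) * [[173/4, -13], [-13, 5]]
first-kind symbols [ij,l] = (1/2)(d_i g_jl + d_j g_il - d_l g_ij): [uu,u] = E_u/2 = 0, [uu,v] = F_u - E_v/2 = 0, [uv,u] = E_v/2 = 4, [uv,v] = G_u/2 = 13, [vv,u] = F_v - G_u/2 = 10, [vv,v] = G_v/2 = 65/2
Gamma^u_ij = (G*[ij,u] - F*[ij,v])/(EG - F^2), Gamma^v_ij = (E*[ij,v] - F*[ij,u])/(EG - F^2)
Gamma_uuu = 0, Gamma_uuv = 16/189, Gamma_uvv = 40/189, Gamma_vuu = 0, Gamma_vuv = 52/189, Gamma_vvv = 130/189
X = (-9/8, 0), Y = (-1/2, 0) at the point

Answer: (nabla_X Y)^u = 3/4, (nabla_X Y)^v = -9/8


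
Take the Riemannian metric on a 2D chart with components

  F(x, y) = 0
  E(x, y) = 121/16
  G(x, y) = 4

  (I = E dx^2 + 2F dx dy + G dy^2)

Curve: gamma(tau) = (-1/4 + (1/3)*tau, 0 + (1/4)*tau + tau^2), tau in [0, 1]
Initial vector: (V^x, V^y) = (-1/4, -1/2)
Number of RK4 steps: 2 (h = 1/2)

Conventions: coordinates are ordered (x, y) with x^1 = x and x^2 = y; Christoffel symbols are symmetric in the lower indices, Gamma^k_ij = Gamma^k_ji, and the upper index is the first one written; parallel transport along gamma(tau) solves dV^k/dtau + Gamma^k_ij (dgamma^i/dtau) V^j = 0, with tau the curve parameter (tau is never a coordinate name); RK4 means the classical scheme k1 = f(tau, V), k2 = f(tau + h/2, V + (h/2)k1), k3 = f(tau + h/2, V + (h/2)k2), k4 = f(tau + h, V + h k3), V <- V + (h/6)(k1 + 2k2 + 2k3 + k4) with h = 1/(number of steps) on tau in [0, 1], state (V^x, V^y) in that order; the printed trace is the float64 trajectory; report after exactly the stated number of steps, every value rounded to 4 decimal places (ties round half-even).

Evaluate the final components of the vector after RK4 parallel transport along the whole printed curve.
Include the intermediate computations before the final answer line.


gamma'(tau) = (1/3, 1/4 + 2*tau); f(tau, V)^k = -Gamma^k_ij(gamma(tau)) gamma'^i(tau) V^j; h = 1/2; intermediate values shown to 6 dp
curve data and Christoffel symbols at the stage parameters:
  tau = 0.000000: gamma = (-0.250000, 0.000000), gamma' = (0.333333, 0.250000); Gamma_xxx = 0.000000, Gamma_xxy = 0.000000, Gamma_xyy = 0.000000, Gamma_yxx = 0.000000, Gamma_yxy = 0.000000, Gamma_yyy = 0.000000
  tau = 0.250000: gamma = (-0.166667, 0.125000), gamma' = (0.333333, 0.750000); Gamma_xxx = 0.000000, Gamma_xxy = 0.000000, Gamma_xyy = 0.000000, Gamma_yxx = 0.000000, Gamma_yxy = 0.000000, Gamma_yyy = 0.000000
  tau = 0.500000: gamma = (-0.083333, 0.375000), gamma' = (0.333333, 1.250000); Gamma_xxx = 0.000000, Gamma_xxy = 0.000000, Gamma_xyy = 0.000000, Gamma_yxx = 0.000000, Gamma_yxy = 0.000000, Gamma_yyy = 0.000000
  tau = 0.750000: gamma = (0.000000, 0.750000), gamma' = (0.333333, 1.750000); Gamma_xxx = 0.000000, Gamma_xxy = 0.000000, Gamma_xyy = 0.000000, Gamma_yxx = 0.000000, Gamma_yxy = 0.000000, Gamma_yyy = 0.000000
  tau = 1.000000: gamma = (0.083333, 1.250000), gamma' = (0.333333, 2.250000); Gamma_xxx = 0.000000, Gamma_xxy = 0.000000, Gamma_xyy = 0.000000, Gamma_yxx = 0.000000, Gamma_yxy = 0.000000, Gamma_yyy = 0.000000
step 0: V^x = -0.2500, V^y = -0.5000
step 1: k1 = (0.000000, 0.000000), k2 = (0.000000, 0.000000), k3 = (0.000000, 0.000000), k4 = (0.000000, 0.000000); V <- V + (h/6)(k1 + 2k2 + 2k3 + k4): V^x = -0.2500, V^y = -0.5000
step 2: k1 = (0.000000, 0.000000), k2 = (0.000000, 0.000000), k3 = (0.000000, 0.000000), k4 = (0.000000, 0.000000); V <- V + (h/6)(k1 + 2k2 + 2k3 + k4): V^x = -0.2500, V^y = -0.5000

Answer: V^x = -0.2500, V^y = -0.5000


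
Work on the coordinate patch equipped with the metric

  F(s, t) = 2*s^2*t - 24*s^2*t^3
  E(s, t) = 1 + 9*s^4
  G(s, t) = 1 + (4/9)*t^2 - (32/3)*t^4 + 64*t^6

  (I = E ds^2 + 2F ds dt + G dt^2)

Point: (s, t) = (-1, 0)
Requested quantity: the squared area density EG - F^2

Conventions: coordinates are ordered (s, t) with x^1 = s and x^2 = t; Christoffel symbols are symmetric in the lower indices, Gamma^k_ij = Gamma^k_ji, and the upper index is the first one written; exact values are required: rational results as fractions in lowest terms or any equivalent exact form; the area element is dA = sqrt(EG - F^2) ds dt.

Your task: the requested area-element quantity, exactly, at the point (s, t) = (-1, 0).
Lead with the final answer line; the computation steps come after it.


Answer: EG - F^2 = 10

E = 10, F = 0, G = 1; EG - F^2 = 10


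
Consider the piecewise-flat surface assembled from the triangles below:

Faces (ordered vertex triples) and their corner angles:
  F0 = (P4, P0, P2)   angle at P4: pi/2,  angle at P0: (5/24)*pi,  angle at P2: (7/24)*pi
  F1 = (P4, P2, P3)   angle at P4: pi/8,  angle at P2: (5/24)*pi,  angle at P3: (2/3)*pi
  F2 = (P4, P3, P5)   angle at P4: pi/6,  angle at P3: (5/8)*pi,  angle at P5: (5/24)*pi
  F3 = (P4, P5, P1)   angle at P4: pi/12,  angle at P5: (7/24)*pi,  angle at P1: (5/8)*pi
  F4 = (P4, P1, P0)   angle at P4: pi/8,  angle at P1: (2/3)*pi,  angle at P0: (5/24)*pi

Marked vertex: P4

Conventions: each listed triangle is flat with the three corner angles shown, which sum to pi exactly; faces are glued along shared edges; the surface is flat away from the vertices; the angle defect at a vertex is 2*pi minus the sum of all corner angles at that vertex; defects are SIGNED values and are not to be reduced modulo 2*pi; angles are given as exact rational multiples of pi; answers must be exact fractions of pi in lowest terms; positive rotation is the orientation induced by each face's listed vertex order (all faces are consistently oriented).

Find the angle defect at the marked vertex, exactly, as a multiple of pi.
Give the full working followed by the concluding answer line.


Sum of corner angles at P4: pi
defect = 2*pi - pi

Answer: defect(P4) = pi


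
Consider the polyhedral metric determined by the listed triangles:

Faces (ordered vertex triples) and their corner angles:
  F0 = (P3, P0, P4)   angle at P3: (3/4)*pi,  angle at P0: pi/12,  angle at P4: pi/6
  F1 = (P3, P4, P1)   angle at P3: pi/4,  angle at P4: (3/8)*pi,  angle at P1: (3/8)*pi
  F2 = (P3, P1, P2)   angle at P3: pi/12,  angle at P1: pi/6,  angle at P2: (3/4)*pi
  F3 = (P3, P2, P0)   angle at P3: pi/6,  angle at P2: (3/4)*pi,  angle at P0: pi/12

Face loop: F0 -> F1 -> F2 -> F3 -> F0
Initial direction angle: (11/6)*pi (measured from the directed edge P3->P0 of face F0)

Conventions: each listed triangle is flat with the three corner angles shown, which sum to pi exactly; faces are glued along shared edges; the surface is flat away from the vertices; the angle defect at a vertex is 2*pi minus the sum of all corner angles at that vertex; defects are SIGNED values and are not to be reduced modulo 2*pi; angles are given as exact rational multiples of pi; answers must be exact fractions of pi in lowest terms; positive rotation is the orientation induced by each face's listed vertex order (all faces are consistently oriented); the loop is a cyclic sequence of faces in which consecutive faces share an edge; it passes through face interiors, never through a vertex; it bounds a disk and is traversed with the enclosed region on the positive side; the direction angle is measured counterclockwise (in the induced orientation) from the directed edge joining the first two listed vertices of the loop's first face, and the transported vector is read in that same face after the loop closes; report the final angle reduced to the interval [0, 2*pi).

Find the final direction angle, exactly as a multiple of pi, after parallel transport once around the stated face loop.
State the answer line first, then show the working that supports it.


Answer: final direction angle = (7/12)*pi

enclosed vertex P3: corner angles sum to (5/4)*pi, defect = 2*pi - (5/4)*pi = (3/4)*pi
the rotation equals the total enclosed defect, so the final angle is initial + defects (mod 2*pi)
final angle = (11/6)*pi + (3/4)*pi = (7/12)*pi (mod 2*pi)


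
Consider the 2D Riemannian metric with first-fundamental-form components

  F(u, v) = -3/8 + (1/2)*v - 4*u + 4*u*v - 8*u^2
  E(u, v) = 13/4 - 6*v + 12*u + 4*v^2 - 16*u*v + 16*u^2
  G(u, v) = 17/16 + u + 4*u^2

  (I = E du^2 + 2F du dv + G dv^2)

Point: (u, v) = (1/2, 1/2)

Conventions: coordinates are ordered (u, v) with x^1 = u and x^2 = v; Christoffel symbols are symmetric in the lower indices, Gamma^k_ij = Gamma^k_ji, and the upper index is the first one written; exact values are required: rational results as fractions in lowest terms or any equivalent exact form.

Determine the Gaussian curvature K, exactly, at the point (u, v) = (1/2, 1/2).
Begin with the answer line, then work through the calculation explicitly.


Answer: K = -1024/19881

E = 29/4, F = -25/8, G = 41/16, EG - F^2 = 141/16 at the point
E_u = 20, E_v = -10, F_u = -10, F_v = 5/2, G_u = 5, G_v = 0
E_vv = 8, F_uv = 4, G_uu = 8
Compute both Brioschi determinants and normalise by (EG - F^2)^2.
M1 = [[-E_vv/2 + F_uv - G_uu/2, E_u/2, F_u - E_v/2], [F_v - G_u/2, E, F], [G_v/2, F, G]] = [[-4, 10, -5], [0, 29/4, -25/8], [0, -25/8, 41/16]]; det M1 = -141/4
M2 = [[0, E_v/2, G_u/2], [E_v/2, E, F], [G_u/2, F, G]] = [[0, -5, 5/2], [-5, 29/4, -25/8], [5/2, -25/8, 41/16]]; det M2 = -125/4
det M1 - det M2 = -4; K = -4 / (141/16)^2 = -1024/19881


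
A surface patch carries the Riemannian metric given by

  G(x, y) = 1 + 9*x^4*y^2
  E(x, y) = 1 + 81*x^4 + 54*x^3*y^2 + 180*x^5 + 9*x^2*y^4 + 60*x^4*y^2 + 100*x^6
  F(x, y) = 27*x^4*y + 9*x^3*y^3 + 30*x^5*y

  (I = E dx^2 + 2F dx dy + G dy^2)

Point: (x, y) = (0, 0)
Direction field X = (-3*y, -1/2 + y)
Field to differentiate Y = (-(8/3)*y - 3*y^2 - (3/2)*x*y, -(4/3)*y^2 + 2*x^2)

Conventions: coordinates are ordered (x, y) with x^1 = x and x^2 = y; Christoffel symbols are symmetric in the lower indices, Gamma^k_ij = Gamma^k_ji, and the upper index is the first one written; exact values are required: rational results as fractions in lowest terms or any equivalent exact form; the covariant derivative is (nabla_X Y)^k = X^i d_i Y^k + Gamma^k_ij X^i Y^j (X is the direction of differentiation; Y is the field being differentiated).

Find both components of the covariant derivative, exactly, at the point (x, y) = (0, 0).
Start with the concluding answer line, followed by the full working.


Answer: (nabla_X Y)^x = 4/3, (nabla_X Y)^y = 0

E = 1, F = 0, G = 1 at the point
E_x = 0, E_y = 0, F_x = 0, F_y = 0, G_x = 0, G_y = 0
EG - F^2 = 1;  g^inv = (1) * [[1, 0], [0, 1]]
first-kind symbols [ij,l] = (1/2)(d_i g_jl + d_j g_il - d_l g_ij): [xx,x] = E_x/2 = 0, [xx,y] = F_x - E_y/2 = 0, [xy,x] = E_y/2 = 0, [xy,y] = G_x/2 = 0, [yy,x] = F_y - G_x/2 = 0, [yy,y] = G_y/2 = 0
Gamma^x_ij = (G*[ij,x] - F*[ij,y])/(EG - F^2), Gamma^y_ij = (E*[ij,y] - F*[ij,x])/(EG - F^2)
Gamma_xxx = 0, Gamma_xxy = 0, Gamma_xyy = 0, Gamma_yxx = 0, Gamma_yxy = 0, Gamma_yyy = 0
X = (0, -1/2), Y = (0, 0) at the point


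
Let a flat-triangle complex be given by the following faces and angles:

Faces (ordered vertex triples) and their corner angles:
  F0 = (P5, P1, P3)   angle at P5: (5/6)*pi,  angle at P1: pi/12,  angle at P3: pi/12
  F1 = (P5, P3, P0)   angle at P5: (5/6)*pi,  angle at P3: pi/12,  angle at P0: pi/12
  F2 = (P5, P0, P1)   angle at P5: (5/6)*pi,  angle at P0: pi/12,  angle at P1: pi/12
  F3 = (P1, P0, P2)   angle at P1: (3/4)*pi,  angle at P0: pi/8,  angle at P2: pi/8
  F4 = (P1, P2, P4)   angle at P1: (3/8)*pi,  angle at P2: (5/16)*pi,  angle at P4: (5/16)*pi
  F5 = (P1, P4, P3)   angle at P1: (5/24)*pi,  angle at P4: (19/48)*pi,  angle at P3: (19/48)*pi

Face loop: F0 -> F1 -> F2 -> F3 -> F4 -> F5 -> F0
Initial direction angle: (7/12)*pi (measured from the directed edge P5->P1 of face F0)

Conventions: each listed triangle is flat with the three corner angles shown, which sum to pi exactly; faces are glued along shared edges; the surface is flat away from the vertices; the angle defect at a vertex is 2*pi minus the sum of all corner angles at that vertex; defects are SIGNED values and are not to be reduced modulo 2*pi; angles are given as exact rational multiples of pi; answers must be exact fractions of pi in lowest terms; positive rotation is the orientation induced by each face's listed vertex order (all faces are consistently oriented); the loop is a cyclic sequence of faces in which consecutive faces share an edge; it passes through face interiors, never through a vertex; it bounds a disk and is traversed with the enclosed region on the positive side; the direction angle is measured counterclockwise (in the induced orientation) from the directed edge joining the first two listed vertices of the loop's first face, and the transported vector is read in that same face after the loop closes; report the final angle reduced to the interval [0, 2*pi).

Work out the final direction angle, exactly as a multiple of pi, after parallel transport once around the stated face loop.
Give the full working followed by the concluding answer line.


enclosed vertex P1: corner angles sum to (3/2)*pi, defect = 2*pi - (3/2)*pi = pi/2
enclosed vertex P5: corner angles sum to (5/2)*pi, defect = 2*pi - (5/2)*pi = -pi/2
final direction = starting direction + enclosed defect total, reduced mod 2*pi (induced orientation)
final angle = (7/12)*pi + 0 = (7/12)*pi (mod 2*pi)

Answer: final direction angle = (7/12)*pi


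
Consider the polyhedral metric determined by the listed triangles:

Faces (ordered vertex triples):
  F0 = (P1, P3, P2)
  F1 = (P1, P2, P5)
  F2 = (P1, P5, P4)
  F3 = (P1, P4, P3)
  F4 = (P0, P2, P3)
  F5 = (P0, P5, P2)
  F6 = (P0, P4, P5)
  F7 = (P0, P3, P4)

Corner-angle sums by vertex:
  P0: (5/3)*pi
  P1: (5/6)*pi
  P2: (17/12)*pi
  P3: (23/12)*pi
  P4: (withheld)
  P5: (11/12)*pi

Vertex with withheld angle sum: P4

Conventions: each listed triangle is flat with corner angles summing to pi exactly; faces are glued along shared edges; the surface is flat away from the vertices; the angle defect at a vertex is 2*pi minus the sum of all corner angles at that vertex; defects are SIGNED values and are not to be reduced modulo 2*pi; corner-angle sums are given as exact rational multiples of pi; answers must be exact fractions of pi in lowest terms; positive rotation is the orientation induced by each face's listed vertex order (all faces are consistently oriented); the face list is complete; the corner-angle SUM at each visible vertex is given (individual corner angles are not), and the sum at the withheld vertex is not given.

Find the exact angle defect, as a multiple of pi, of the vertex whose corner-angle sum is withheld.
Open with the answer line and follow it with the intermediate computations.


Answer: defect(P4) = (3/4)*pi

V = 6, E = 12, F = 8; chi = V - E + F = 2
Gauss-Bonnet: total defect = 2*pi*chi = 4*pi; visible defects sum to (13/4)*pi


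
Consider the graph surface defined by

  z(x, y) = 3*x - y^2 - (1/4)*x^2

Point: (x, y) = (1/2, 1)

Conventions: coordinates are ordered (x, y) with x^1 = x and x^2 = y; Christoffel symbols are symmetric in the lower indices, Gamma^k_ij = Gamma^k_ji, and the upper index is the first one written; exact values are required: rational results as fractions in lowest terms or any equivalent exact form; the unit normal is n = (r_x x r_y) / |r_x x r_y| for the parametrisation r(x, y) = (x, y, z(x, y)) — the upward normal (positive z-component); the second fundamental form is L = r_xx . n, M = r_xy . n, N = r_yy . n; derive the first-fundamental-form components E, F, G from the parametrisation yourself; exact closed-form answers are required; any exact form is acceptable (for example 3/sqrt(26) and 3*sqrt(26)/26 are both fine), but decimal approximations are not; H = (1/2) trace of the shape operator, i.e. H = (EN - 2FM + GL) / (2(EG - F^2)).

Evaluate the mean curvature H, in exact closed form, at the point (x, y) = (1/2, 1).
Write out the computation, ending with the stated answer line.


z_x = 11/4, z_y = -2, z_xx = -1/2, z_xy = 0, z_yy = -2
E = 137/16, F = -11/2, G = 5; answer radicand W^2 = 201/16
unnormalised second-form numerators: l = -1/2, m = 0, n = -2; L = l/sqrt(201/16), and similarly M = m/sqrt(W^2), N = n/sqrt(W^2)
H = (E*n - 2*F*m + G*l) / (2*(EG - F^2)*sqrt(W^2)); E*n - 2*F*m + G*l = -157/8, EG - F^2 = 201/16, so H = (-157/201)/sqrt(201/16)

Answer: H = -628*sqrt(201)/40401


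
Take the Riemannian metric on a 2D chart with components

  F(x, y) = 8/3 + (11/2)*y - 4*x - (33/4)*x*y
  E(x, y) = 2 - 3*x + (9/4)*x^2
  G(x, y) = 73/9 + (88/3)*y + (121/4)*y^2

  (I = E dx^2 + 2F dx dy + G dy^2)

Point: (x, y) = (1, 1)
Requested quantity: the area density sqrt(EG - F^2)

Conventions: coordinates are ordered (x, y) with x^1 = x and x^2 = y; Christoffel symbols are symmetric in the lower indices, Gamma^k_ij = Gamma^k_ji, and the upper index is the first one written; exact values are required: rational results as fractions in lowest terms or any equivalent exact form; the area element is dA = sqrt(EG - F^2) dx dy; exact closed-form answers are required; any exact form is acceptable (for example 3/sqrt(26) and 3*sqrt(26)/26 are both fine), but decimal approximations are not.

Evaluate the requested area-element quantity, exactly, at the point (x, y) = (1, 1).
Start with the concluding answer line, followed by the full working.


Answer: sqrt(EG - F^2) = sqrt(2446)/6

E = 5/4, F = -49/12, G = 2437/36; EG - F^2 = 1223/18


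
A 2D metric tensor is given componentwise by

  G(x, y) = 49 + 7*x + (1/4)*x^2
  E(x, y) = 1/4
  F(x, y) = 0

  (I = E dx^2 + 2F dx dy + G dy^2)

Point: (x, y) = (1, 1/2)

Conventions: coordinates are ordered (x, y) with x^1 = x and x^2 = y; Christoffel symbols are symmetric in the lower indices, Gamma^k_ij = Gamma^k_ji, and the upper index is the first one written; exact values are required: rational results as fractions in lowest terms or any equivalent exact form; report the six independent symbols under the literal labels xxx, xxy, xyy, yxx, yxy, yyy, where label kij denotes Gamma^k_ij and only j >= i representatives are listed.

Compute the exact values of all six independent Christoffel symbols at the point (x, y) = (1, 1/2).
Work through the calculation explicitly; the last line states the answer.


E = 1/4, F = 0, G = 225/4 at the point
E_x = 0, E_y = 0, F_x = 0, F_y = 0, G_x = 15/2, G_y = 0
EG - F^2 = 225/16;  g^inv = (16/225) * [[225/4, 0], [0, 1/4]]
first-kind symbols [ij,l] = (1/2)(d_i g_jl + d_j g_il - d_l g_ij): [xx,x] = E_x/2 = 0, [xx,y] = F_x - E_y/2 = 0, [xy,x] = E_y/2 = 0, [xy,y] = G_x/2 = 15/4, [yy,x] = F_y - G_x/2 = -15/4, [yy,y] = G_y/2 = 0
Gamma^x_ij = (G*[ij,x] - F*[ij,y])/(EG - F^2), Gamma^y_ij = (E*[ij,y] - F*[ij,x])/(EG - F^2)

Answer: Gamma_xxx = 0, Gamma_xxy = 0, Gamma_xyy = -15, Gamma_yxx = 0, Gamma_yxy = 1/15, Gamma_yyy = 0


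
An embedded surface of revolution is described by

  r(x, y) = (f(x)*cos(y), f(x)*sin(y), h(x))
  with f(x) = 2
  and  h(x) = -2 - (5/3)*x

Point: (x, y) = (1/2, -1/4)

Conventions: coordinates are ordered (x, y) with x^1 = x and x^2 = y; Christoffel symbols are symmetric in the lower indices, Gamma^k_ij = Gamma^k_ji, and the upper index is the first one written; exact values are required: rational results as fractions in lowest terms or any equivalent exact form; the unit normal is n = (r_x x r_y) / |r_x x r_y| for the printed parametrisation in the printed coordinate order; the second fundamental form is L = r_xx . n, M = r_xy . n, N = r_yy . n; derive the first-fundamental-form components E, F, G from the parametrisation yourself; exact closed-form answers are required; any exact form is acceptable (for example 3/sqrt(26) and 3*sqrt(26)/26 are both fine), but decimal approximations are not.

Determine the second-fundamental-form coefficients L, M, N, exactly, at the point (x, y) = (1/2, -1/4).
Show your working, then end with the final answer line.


f = 2, f' = 0, f'' = 0, h' = -5/3, h'' = 0
E = 25/9, F = 0, G = 4; answer radicand W^2 = 25/9
unnormalised second-form numerators: l = 0, m = 0, n = -10/3; L = l/sqrt(25/9), and similarly M = m/sqrt(W^2), N = n/sqrt(W^2)

Answer: L = 0, M = 0, N = -2


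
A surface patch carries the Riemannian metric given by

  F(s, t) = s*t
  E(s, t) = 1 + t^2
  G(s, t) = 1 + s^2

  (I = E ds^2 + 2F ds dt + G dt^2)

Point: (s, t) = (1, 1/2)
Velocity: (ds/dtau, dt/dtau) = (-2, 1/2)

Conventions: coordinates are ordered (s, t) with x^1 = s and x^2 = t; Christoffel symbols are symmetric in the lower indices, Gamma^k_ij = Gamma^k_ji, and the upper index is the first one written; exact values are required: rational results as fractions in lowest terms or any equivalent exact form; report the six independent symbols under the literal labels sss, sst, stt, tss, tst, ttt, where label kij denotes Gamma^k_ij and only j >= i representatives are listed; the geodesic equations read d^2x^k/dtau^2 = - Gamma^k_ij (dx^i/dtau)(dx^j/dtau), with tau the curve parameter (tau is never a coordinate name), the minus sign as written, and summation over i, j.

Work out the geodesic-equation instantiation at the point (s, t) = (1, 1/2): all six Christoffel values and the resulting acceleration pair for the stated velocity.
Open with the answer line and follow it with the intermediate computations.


Answer: Gamma_sss = 0, Gamma_sst = 2/9, Gamma_stt = 0, Gamma_tss = 0, Gamma_tst = 4/9, Gamma_ttt = 0; accelerations (d^2s/dtau^2, d^2t/dtau^2) = (4/9, 8/9)

E = 5/4, F = 1/2, G = 2 at the point
E_s = 0, E_t = 1, F_s = 1/2, F_t = 1, G_s = 2, G_t = 0
EG - F^2 = 9/4;  g^inv = (4/9) * [[2, -1/2], [-1/2, 5/4]]
first-kind symbols [ij,l] = (1/2)(d_i g_jl + d_j g_il - d_l g_ij): [ss,s] = E_s/2 = 0, [ss,t] = F_s - E_t/2 = 0, [st,s] = E_t/2 = 1/2, [st,t] = G_s/2 = 1, [tt,s] = F_t - G_s/2 = 0, [tt,t] = G_t/2 = 0
Gamma^s_ij = (G*[ij,s] - F*[ij,t])/(EG - F^2), Gamma^t_ij = (E*[ij,t] - F*[ij,s])/(EG - F^2)
Gamma_sss = 0, Gamma_sst = 2/9, Gamma_stt = 0, Gamma_tss = 0, Gamma_tst = 4/9, Gamma_ttt = 0
d^2s/dtau^2 = -(Gamma_sss*(-2)^2 + 2*Gamma_sst*(-2)*(1/2) + Gamma_stt*(1/2)^2) = 4/9
d^2t/dtau^2 = -(Gamma_tss*(-2)^2 + 2*Gamma_tst*(-2)*(1/2) + Gamma_ttt*(1/2)^2) = 8/9


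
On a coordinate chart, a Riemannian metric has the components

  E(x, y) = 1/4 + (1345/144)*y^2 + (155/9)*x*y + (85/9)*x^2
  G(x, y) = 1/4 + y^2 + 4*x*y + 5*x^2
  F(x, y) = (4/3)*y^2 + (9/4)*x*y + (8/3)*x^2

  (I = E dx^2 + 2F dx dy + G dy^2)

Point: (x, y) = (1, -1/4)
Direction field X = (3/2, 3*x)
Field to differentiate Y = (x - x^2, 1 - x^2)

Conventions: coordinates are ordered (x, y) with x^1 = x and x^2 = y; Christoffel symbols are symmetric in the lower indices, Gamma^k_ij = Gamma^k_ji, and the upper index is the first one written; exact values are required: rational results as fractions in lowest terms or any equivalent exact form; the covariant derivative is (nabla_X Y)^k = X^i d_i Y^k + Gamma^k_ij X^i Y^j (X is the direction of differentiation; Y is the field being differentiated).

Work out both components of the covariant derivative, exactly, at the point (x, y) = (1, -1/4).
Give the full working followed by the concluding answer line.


E = 1529/256, F = 35/16, G = 69/16 at the point
E_x = 175/12, E_y = 1205/96, F_x = 229/48, F_y = 19/12, G_x = 9, G_y = 7/2
EG - F^2 = 85901/4096;  g^inv = (4096/85901) * [[69/16, -35/16], [-35/16, 1529/256]]
first-kind symbols [ij,l] = (1/2)(d_i g_jl + d_j g_il - d_l g_ij): [xx,x] = E_x/2 = 175/24, [xx,y] = F_x - E_y/2 = -289/192, [xy,x] = E_y/2 = 1205/192, [xy,y] = G_x/2 = 9/2, [yy,x] = F_y - G_x/2 = -35/12, [yy,y] = G_y/2 = 7/4
Gamma^x_ij = (G*[ij,x] - F*[ij,y])/(EG - F^2), Gamma^y_ij = (E*[ij,y] - F*[ij,x])/(EG - F^2)
Gamma_xxx = 426860/257703, Gamma_xxy = 70540/85901, Gamma_xyy = -67200/85901, Gamma_yxx = -408627/343604, Gamma_yxy = 161564/257703, Gamma_yyy = 206836/257703
X = (3/2, 3), Y = (0, 0) at the point

Answer: (nabla_X Y)^x = -3/2, (nabla_X Y)^y = -3


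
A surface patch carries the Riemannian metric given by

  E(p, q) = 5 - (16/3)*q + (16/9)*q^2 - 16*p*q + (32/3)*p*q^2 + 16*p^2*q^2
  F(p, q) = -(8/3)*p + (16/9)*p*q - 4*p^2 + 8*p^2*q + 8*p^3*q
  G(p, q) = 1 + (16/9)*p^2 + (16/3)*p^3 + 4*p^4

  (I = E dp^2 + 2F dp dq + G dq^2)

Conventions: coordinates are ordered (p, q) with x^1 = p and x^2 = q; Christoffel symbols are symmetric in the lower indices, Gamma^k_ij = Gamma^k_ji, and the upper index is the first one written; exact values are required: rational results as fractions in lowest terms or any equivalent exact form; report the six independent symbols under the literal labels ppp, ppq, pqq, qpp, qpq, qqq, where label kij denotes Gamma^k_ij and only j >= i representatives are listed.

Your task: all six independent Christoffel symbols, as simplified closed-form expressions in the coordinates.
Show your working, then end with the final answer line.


E = 5 - (16/3)*q + (16/9)*q^2 - 16*p*q + (32/3)*p*q^2 + 16*p^2*q^2; F = -(8/3)*p + (16/9)*p*q - 4*p^2 + 8*p^2*q + 8*p^3*q; G = 1 + (16/9)*p^2 + (16/3)*p^3 + 4*p^4
Gamma^k_ij = (1/2) g^{kl} (d_i g_jl + d_j g_il - d_l g_ij), with g^inv = (1/(EG-F^2)) [[G, -F], [-F, E]]
first partials: E_p = -16*q + (32/3)*q^2 + 32*p*q^2, E_q = -16/3 + (32/9)*q - 16*p + (64/3)*p*q + 32*p^2*q, F_p = -8/3 + (16/9)*q - 8*p + 16*p*q + 24*p^2*q, F_q = (16/9)*p + 8*p^2 + 8*p^3, G_p = (32/9)*p + 16*p^2 + 16*p^3, G_q = 0
D = EG - F^2 = 5 - (16/3)*q + (16/9)*q^2 - 16*p*q + (16/9)*p^2 + (32/3)*p*q^2 + (16/3)*p^3 + 16*p^2*q^2 + 4*p^4
expanded: Gamma^p_pp = (G E_p - 2F F_p + F E_q)/(2D), Gamma^p_pq = (G E_q - F G_p)/(2D), Gamma^p_qq = (2G F_q - G G_p - F G_q)/(2D), Gamma^q_pp = (2E F_p - E E_q - F E_p)/(2D), Gamma^q_pq = (E G_p - F E_q)/(2D), Gamma^q_qq = (E G_q - 2F F_q + F G_p)/(2D); substitute and cancel common factors

Answer: Gamma_ppp = (144*p*q^2 + 48*q^2 - 72*q)/(36*p^4 + 48*p^3 + 144*p^2*q^2 + 16*p^2 + 96*p*q^2 - 144*p*q + 16*q^2 - 48*q + 45), Gamma_ppq = (144*p^2*q + 96*p*q - 72*p + 16*q - 24)/(36*p^4 + 48*p^3 + 144*p^2*q^2 + 16*p^2 + 96*p*q^2 - 144*p*q + 16*q^2 - 48*q + 45), Gamma_pqq = 0, Gamma_qpp = (72*p^2*q + 48*p*q)/(36*p^4 + 48*p^3 + 144*p^2*q^2 + 16*p^2 + 96*p*q^2 - 144*p*q + 16*q^2 - 48*q + 45), Gamma_qpq = (72*p^3 + 72*p^2 + 16*p)/(36*p^4 + 48*p^3 + 144*p^2*q^2 + 16*p^2 + 96*p*q^2 - 144*p*q + 16*q^2 - 48*q + 45), Gamma_qqq = 0


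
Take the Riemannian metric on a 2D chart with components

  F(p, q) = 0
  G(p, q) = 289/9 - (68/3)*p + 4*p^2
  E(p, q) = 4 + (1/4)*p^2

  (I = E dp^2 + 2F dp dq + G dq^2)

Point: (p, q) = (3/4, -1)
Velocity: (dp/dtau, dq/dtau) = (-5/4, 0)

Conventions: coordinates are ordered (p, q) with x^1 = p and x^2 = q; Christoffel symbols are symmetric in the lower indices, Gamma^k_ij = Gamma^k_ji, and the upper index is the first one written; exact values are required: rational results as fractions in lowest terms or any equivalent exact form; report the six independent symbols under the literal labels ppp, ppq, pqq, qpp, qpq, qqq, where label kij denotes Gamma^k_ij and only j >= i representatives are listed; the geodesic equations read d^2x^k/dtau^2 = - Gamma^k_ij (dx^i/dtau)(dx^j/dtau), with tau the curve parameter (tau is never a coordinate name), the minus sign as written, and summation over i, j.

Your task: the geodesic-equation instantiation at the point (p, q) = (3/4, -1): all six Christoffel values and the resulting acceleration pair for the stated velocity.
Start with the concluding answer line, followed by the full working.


Answer: Gamma_ppp = 12/265, Gamma_ppq = 0, Gamma_pqq = 320/159, Gamma_qpp = 0, Gamma_qpq = -12/25, Gamma_qqq = 0; accelerations (d^2p/dtau^2, d^2q/dtau^2) = (-15/212, 0)

E = 265/64, F = 0, G = 625/36 at the point
E_p = 3/8, E_q = 0, F_p = 0, F_q = 0, G_p = -50/3, G_q = 0
EG - F^2 = 165625/2304;  g^inv = (2304/165625) * [[625/36, 0], [0, 265/64]]
first-kind symbols [ij,l] = (1/2)(d_i g_jl + d_j g_il - d_l g_ij): [pp,p] = E_p/2 = 3/16, [pp,q] = F_p - E_q/2 = 0, [pq,p] = E_q/2 = 0, [pq,q] = G_p/2 = -25/3, [qq,p] = F_q - G_p/2 = 25/3, [qq,q] = G_q/2 = 0
Gamma^p_ij = (G*[ij,p] - F*[ij,q])/(EG - F^2), Gamma^q_ij = (E*[ij,q] - F*[ij,p])/(EG - F^2)
Gamma_ppp = 12/265, Gamma_ppq = 0, Gamma_pqq = 320/159, Gamma_qpp = 0, Gamma_qpq = -12/25, Gamma_qqq = 0
d^2p/dtau^2 = -(Gamma_ppp*(-5/4)^2 + 2*Gamma_ppq*(-5/4)*(0) + Gamma_pqq*(0)^2) = -15/212
d^2q/dtau^2 = -(Gamma_qpp*(-5/4)^2 + 2*Gamma_qpq*(-5/4)*(0) + Gamma_qqq*(0)^2) = 0


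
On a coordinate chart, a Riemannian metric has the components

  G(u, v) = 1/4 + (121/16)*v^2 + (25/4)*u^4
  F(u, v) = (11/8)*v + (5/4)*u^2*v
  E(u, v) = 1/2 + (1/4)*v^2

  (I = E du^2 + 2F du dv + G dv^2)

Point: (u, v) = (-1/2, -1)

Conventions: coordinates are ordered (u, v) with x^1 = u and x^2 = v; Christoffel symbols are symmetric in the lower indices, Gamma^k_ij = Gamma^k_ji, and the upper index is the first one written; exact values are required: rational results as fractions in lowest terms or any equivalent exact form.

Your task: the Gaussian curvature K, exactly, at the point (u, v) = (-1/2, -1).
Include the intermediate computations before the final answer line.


E = 3/4, F = -27/16, G = 525/64, EG - F^2 = 423/128 at the point
E_u = 0, E_v = -1/2, F_u = 5/4, F_v = 27/16, G_u = -25/8, G_v = -121/8
E_vv = 1/2, F_uv = -5/4, G_uu = 75/4
Brioschi: K = (det M1 - det M2) / (EG - F^2)^2 with the standard first/second-derivative matrices M1, M2.
M1 = [[-E_vv/2 + F_uv - G_uu/2, E_u/2, F_u - E_v/2], [F_v - G_u/2, E, F], [G_v/2, F, G]] = [[-87/8, 0, 3/2], [13/4, 3/4, -27/16], [-121/16, -27/16, 525/64]]; det M1 = -36513/1024
M2 = [[0, E_v/2, G_u/2], [E_v/2, E, F], [G_u/2, F, G]] = [[0, -1/4, -25/16], [-1/4, 3/4, -27/16], [-25/16, -27/16, 525/64]]; det M2 = -1875/512
det M1 - det M2 = -32763/1024; K = -32763/1024 / (423/128)^2 = -174736/59643

Answer: K = -174736/59643


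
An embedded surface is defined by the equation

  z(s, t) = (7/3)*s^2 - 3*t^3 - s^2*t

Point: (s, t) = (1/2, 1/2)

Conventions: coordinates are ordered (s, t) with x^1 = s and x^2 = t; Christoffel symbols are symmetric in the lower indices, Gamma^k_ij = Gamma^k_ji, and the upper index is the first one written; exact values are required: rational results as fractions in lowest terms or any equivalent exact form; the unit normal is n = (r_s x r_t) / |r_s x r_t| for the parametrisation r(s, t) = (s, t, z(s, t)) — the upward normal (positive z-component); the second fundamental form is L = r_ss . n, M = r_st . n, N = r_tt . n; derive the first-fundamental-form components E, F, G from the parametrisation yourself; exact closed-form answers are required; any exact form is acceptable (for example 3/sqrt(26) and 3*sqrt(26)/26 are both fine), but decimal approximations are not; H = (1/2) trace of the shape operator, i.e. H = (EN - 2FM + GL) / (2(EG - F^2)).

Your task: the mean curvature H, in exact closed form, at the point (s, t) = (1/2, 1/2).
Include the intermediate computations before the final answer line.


z_s = 11/6, z_t = -5/2, z_ss = 11/3, z_st = -1, z_tt = -9
E = 157/36, F = -55/12, G = 29/4; answer radicand W^2 = 191/18
unnormalised second-form numerators: l = 11/3, m = -1, n = -9; L = l/sqrt(191/18), and similarly M = m/sqrt(W^2), N = n/sqrt(W^2)
H = (E*n - 2*F*m + G*l) / (2*(EG - F^2)*sqrt(W^2)); E*n - 2*F*m + G*l = -131/6, EG - F^2 = 191/18, so H = (-393/382)/sqrt(191/18)

Answer: H = -1179*sqrt(382)/72962
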